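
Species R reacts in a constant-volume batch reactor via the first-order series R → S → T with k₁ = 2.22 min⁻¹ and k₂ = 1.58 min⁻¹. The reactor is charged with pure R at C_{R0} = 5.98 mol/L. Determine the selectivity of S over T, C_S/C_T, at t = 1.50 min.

0.262

The intermediate concentration in a first-order A→B→C sequence is C_S = k₁C_{R0}(e^(−k₁t) − e^(−k₂t))/(k₂−k₁).
e^(−k₁t) = e^(−2.22×1.50) = e^(−3.330) = 0.03579; e^(−k₂t) = e^(−2.370) = 0.09348.
C_S = 2.22×5.98/(1.58−2.22) × (0.03579−0.09348) = (-20.74)×(-0.05769) = 1.197 mol/L.
C_R = C_{R0}e^(−k₁t) = 0.2140 mol/L, so C_T = C_{R0}−C_R−C_S = 4.569 mol/L; C_S/C_T = 0.262.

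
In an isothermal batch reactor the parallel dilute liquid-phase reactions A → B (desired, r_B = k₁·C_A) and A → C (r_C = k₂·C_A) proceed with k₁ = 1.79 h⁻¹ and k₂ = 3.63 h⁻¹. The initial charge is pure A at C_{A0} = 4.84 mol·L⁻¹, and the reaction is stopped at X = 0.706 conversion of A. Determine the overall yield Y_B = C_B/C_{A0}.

0.233

C_A = C_{A0}(1−X) = 1.423 mol·L⁻¹.
Both paths are first order in A, so the instantaneous fraction to B is constant: dC_B/d(−C_A) = k₁/(k₁+k₂) = 0.3303.
C_B = 0.3303·(C_{A0}−C_A) = 0.3303×3.417 = 1.13 mol·L⁻¹.
Y_B = C_B/C_{A0} = 1.129/4.84 = 0.233.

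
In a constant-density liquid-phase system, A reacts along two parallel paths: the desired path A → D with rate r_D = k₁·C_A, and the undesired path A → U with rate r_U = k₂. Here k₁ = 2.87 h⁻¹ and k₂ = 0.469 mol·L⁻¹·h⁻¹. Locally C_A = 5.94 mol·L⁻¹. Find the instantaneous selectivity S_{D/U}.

S_{D/U} = r_D/r_U = (k₁·C_A)/(k₂) = (k₁/k₂)·C_A.
= (2.87×5.940) / (0.469) = 17.05/0.4690 = 36.3.
Since the desired path is higher order in A, keeping C_A high (PFR or concentrated feed) favours D.

36.3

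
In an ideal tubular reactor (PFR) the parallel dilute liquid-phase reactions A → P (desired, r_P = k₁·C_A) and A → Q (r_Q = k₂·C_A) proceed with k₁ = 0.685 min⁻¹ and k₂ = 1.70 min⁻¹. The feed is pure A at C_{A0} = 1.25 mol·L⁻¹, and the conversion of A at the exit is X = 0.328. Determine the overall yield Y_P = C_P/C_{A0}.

0.0942

C_A = C_{A0}(1−X) = 0.8400 mol·L⁻¹.
Both paths are first order in A, so the instantaneous fraction to P is constant: dC_P/d(−C_A) = k₁/(k₁+k₂) = 0.2872.
C_P = 0.2872·(C_{A0}−C_A) = 0.2872×0.4100 = 0.118 mol·L⁻¹.
Y_P = C_P/C_{A0} = 0.1178/1.25 = 0.0942.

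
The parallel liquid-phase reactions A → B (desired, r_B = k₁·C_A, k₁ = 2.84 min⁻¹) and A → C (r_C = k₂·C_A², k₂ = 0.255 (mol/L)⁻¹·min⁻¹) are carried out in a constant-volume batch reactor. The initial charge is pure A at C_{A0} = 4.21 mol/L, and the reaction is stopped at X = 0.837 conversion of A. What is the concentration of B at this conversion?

2.91 mol/L

C_A = C_{A0}(1−X) = 0.6862 mol/L.
Along a PFR/batch, dC_B/dC_A = −r_B/(r_B+r_C) = −k₁/(k₁+k₂·C_A).
Integrating from C_{A0} to C_A: C_B = (2.84/0.255)·ln[(2.84+0.255·4.21)/(2.84+0.255·0.686)] = 11.14·ln(3.914/3.015) = 2.905 mol/L.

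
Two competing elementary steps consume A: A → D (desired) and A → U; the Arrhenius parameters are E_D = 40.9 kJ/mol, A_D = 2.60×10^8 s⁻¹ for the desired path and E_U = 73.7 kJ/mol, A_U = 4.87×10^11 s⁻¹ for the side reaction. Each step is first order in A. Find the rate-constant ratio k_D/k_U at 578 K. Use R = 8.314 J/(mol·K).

0.492

With equal orders, S_{D/U} = k_D/k_U = (A_D/A_U)·exp[(E_U−E_D)/(RT)].
(E_U−E_D)/(RT) = (73.7−40.9)×10³/(8.314×578) = 32800/4805 = 6.826.
k_D/k_U = (2.60×10^8/4.87×10^11)·exp(6.826) = 5.339×10^-4 × 921.1 = 0.492.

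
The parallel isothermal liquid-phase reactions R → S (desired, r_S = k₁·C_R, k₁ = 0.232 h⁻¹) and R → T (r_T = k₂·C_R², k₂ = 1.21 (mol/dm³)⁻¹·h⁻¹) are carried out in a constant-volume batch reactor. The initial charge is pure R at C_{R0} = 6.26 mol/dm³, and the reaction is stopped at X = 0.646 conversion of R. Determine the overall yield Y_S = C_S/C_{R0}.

0.0302

C_R = C_{R0}(1−X) = 2.216 mol/dm³.
Along a PFR/batch, dC_S/dC_R = −r_S/(r_S+r_T) = −k₁/(k₁+k₂·C_R).
Integrating from C_{R0} to C_R: C_S = (0.232/1.21)·ln[(0.232+1.21·6.26)/(0.232+1.21·2.22)] = 0.1917·ln(7.807/2.913) = 0.1890 mol/dm³.
Y_S = C_S/C_{R0} = 0.1890/6.26 = 0.0302.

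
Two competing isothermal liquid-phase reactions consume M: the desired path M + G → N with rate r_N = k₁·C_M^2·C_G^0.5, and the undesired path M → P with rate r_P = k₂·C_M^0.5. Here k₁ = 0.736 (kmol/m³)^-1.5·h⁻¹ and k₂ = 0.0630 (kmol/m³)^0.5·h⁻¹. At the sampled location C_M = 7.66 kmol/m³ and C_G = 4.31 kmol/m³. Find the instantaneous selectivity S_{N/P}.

S_{N/P} = r_N/r_P = (k₁·C_M^2·C_G^0.5)/(k₂·C_M^0.5) = (k₁/k₂)·C_M^1.5·C_G^0.5.
= (0.736×7.660^2×4.310^0.5) / (0.0630×7.660^0.5) = 89.65/0.1744 = 514.

514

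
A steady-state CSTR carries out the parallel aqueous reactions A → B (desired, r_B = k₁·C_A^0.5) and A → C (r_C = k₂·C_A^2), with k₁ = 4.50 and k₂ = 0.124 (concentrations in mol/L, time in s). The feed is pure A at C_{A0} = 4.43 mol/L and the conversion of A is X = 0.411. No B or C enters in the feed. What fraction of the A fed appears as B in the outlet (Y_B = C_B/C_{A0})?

Exit C_A = C_{A0}(1−X) = 4.43×0.589 = 2.609 mol/L.
Rates in a CSTR are evaluated at the outlet concentration: r_B = 4.50×2.609^0.5 = 7.269, r_C = 0.124×2.609^2 = 0.8442.
Fraction of consumed A going to B: r_B/(r_B+r_C) = 0.8959.
C_B = 0.8959·C_{A0}·X = 0.8959×4.43×0.411 = 1.63 mol/L; Y_B = C_B/C_{A0} = 0.368.

0.368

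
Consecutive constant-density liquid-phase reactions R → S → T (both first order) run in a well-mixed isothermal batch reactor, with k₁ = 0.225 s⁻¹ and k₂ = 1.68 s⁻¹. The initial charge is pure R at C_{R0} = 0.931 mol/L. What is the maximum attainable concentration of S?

0.0914 mol/L

For a first-order series the maximum intermediate yield is C_{S,max}/C_{R0} = (k₁/k₂)^[k₂/(k₂−k₁)].
= (0.225/1.68)^(1.68/(1.68−0.225)) = (0.1339)^(1.155) = 0.09814.
C_{S,max} = 0.09814×0.931 = 0.0914 mol/L.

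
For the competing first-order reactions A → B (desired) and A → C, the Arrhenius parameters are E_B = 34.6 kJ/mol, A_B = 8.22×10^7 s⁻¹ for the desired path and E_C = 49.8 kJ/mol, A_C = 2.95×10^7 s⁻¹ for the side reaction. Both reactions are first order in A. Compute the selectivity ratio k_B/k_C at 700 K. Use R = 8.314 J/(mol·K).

38.0

Since both paths have the same order in A, the concentration cancels and S_{B/C} = k_B/k_C = (A_B/A_C)·exp[(E_C−E_B)/(RT)].
(E_C−E_B)/(RT) = (49.8−34.6)×10³/(8.314×700) = 15200/5820 = 2.612.
k_B/k_C = (8.22×10^7/2.95×10^7)·exp(2.612) = 2.786 × 13.62 = 38.0.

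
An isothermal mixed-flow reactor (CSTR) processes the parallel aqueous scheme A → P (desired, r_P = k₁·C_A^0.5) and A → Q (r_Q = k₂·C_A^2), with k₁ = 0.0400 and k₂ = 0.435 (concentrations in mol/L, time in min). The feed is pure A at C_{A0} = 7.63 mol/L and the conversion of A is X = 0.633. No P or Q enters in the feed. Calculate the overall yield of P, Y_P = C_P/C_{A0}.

0.0122

Exit C_A = C_{A0}(1−X) = 7.63×0.367 = 2.800 mol/L.
In a CSTR the entire volume is at exit conditions, so r_P = 0.0400×2.800^0.5 = 0.06694 and r_Q = 0.435×2.800^2 = 3.411.
Fraction of consumed A going to P: r_P/(r_P+r_Q) = 0.01925.
C_P = 0.01925·C_{A0}·X = 0.01925×7.63×0.633 = 0.0930 mol/L; Y_P = C_P/C_{A0} = 0.0122.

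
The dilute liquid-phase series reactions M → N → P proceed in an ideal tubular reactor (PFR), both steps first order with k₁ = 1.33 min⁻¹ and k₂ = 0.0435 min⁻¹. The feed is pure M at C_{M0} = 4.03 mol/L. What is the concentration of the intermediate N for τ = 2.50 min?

The intermediate concentration in a first-order A→B→C sequence is C_N = k₁C_{M0}(e^(−k₁τ) − e^(−k₂τ))/(k₂−k₁).
e^(−k₁τ) = e^(−1.33×2.50) = e^(−3.325) = 0.03597; e^(−k₂τ) = e^(−0.1087) = 0.8970.
C_N = 1.33×4.03/(0.0435−1.33) × (0.03597−0.8970) = (-4.166)×(-0.8610) = 3.587 mol/L.

3.59 mol/L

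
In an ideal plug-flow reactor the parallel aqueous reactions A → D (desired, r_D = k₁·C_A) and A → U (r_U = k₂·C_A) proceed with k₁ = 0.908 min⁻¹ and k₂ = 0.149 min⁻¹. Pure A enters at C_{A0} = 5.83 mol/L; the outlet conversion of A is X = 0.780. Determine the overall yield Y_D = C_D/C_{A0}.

0.670

C_A = C_{A0}(1−X) = 1.283 mol/L.
Both paths are first order in A, so the instantaneous fraction to D is constant: dC_D/d(−C_A) = k₁/(k₁+k₂) = 0.8590.
C_D = 0.8590·(C_{A0}−C_A) = 0.8590×4.547 = 3.91 mol/L.
Y_D = C_D/C_{A0} = 3.906/5.83 = 0.670.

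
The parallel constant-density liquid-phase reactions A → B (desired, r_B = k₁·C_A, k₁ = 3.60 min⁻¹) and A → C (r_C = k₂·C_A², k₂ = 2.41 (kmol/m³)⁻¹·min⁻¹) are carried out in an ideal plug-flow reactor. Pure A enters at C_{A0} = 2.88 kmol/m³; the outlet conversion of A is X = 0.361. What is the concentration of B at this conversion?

0.405 kmol/m³

C_A = C_{A0}(1−X) = 1.840 kmol/m³.
Along a PFR/batch, dC_B/dC_A = −r_B/(r_B+r_C) = −k₁/(k₁+k₂·C_A).
Integrating from C_{A0} to C_A: C_B = (3.60/2.41)·ln[(3.60+2.41·2.88)/(3.60+2.41·1.84)] = 1.494·ln(10.54/8.035) = 0.4054 kmol/m³.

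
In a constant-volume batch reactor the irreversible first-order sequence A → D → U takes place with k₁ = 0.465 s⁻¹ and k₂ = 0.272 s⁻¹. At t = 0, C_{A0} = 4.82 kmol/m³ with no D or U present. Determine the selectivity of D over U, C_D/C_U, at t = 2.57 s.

2.04

Solving the coupled first-order balances gives C_D(t) = [k₁/(k₂−k₁)]·C_{A0}·(e^(−k₁t) − e^(−k₂t)).
e^(−k₁t) = e^(−0.465×2.57) = e^(−1.195) = 0.3027; e^(−k₂t) = e^(−0.6990) = 0.4971.
C_D = 0.465×4.82/(0.272−0.465) × (0.3027−0.4971) = (-11.61)×(-0.1944) = 2.257 kmol/m³.
C_A = C_{A0}e^(−k₁t) = 1.459 kmol/m³, so C_U = C_{A0}−C_A−C_D = 1.104 kmol/m³; C_D/C_U = 2.04.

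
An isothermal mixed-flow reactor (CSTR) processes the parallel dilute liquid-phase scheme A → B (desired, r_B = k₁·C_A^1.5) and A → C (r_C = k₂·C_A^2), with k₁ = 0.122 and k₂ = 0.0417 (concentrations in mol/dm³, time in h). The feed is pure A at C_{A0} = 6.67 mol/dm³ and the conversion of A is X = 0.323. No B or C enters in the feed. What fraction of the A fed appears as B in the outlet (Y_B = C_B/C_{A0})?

0.187

Exit C_A = C_{A0}(1−X) = 6.67×0.677 = 4.516 mol/dm³.
Rates in a CSTR are evaluated at the outlet concentration: r_B = 0.122×4.516^1.5 = 1.171, r_C = 0.0417×4.516^2 = 0.8503.
Fraction of consumed A going to B: r_B/(r_B+r_C) = 0.5793.
C_B = 0.5793·C_{A0}·X = 0.5793×6.67×0.323 = 1.25 mol/dm³; Y_B = C_B/C_{A0} = 0.187.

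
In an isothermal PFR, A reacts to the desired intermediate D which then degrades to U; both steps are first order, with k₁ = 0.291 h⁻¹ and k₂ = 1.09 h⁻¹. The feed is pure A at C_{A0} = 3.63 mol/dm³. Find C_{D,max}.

For a first-order series the maximum intermediate yield is C_{D,max}/C_{A0} = (k₁/k₂)^[k₂/(k₂−k₁)].
= (0.291/1.09)^(1.09/(1.09−0.291)) = (0.2670)^(1.364) = 0.1650.
C_{D,max} = 0.1650×3.63 = 0.599 mol/dm³.

0.599 mol/dm³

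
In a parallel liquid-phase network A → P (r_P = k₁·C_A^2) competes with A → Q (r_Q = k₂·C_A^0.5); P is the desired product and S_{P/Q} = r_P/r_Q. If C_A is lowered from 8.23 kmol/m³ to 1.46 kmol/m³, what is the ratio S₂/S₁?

0.0747

S_{P/Q} = (k₁/k₂)·C_A^1.5, so S₂/S₁ = (C_{A,2}/C_{A,1})^1.5.
= (1.46/8.23)^1.5 = (0.1774)^1.5 = 0.0747.
Selectivity toward P falls as C_A falls — high-concentration operation is favoured.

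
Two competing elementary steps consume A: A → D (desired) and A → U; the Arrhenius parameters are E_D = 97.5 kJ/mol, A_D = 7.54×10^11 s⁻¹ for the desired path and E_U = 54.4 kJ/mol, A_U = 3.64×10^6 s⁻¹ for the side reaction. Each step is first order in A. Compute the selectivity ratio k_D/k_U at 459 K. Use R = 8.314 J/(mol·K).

k_D/k_U = (A_D/A_U)·exp[−(E_D−E_U)/(RT)] = (A_D/A_U)·exp[(E_U−E_D)/(RT)].
(E_U−E_D)/(RT) = (54.4−97.5)×10³/(8.314×459) = -43100/3816 = -11.29.
k_D/k_U = (7.54×10^11/3.64×10^6)·exp(-11.29) = 2.071×10^5 × 1.245×10^-5 = 2.58.

2.58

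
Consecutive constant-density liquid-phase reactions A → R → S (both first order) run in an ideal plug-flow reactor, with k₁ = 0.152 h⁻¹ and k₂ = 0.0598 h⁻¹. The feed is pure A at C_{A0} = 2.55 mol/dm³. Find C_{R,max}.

At the optimum, C_{R,max}/C_{A0} = (k₁/k₂)^[k₂/(k₂−k₁)].
= (0.152/0.0598)^(0.0598/(0.0598−0.152)) = (2.542)^(-0.6486) = 0.5460.
C_{R,max} = 0.5460×2.55 = 1.39 mol/dm³.

1.39 mol/dm³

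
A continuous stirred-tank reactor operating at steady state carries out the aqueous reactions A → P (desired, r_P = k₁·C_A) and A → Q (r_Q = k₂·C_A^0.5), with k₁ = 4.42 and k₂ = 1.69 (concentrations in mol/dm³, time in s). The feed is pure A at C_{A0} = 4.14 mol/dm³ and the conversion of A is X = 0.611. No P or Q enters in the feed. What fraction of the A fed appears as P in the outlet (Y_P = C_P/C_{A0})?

0.470

Exit C_A = C_{A0}(1−X) = 4.14×0.389 = 1.610 mol/dm³.
Rates in a CSTR are evaluated at the outlet concentration: r_P = 4.42×1.610 = 7.118, r_Q = 1.69×1.610^0.5 = 2.145.
Fraction of consumed A going to P: r_P/(r_P+r_Q) = 0.7685.
C_P = 0.7685·C_{A0}·X = 0.7685×4.14×0.611 = 1.94 mol/dm³; Y_P = C_P/C_{A0} = 0.470.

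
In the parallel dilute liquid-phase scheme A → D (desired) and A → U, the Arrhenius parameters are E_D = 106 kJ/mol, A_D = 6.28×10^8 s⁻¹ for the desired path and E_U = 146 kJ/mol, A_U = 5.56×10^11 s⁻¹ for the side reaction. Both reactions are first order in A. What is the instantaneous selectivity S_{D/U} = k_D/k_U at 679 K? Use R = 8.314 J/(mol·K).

1.35

k_D/k_U = (A_D/A_U)·exp[−(E_D−E_U)/(RT)] = (A_D/A_U)·exp[(E_U−E_D)/(RT)].
(E_U−E_D)/(RT) = (146−106)×10³/(8.314×679) = 40000/5645 = 7.086.
k_D/k_U = (6.28×10^8/5.56×10^11)·exp(7.086) = 0.001129 × 1195 = 1.35.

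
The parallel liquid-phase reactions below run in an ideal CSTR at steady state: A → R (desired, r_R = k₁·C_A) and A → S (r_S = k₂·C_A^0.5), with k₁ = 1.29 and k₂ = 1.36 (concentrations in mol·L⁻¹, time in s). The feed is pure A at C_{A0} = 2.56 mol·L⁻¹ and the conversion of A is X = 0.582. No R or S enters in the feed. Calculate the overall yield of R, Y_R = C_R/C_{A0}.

0.288

Exit C_A = C_{A0}(1−X) = 2.56×0.418 = 1.070 mol·L⁻¹.
In a CSTR the entire volume is at exit conditions, so r_R = 1.29×1.070 = 1.380 and r_S = 1.36×1.070^0.5 = 1.407.
Fraction of consumed A going to R: r_R/(r_R+r_S) = 0.4953.
C_R = 0.4953·C_{A0}·X = 0.4953×2.56×0.582 = 0.738 mol·L⁻¹; Y_R = C_R/C_{A0} = 0.288.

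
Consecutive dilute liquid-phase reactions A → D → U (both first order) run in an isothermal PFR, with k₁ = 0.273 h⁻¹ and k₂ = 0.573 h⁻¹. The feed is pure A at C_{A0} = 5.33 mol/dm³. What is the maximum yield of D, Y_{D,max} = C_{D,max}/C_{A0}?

Evaluating C_D at τ_opt = ln(k₂/k₁)/(k₂−k₁) gives C_{D,max}/C_{A0} = (k₁/k₂)^[k₂/(k₂−k₁)].
= (0.273/0.573)^(0.573/(0.573−0.273)) = (0.4764)^(1.910) = 0.2427.

0.243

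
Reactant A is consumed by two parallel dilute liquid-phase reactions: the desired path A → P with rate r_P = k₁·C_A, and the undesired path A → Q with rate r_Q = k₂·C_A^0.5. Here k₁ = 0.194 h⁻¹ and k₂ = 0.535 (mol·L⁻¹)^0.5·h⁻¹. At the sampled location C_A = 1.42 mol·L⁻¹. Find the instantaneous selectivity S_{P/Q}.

S_{P/Q} = r_P/r_Q = (k₁·C_A)/(k₂·C_A^0.5) = (k₁/k₂)·C_A^0.5.
= (0.194×1.420) / (0.535×1.420^0.5) = 0.2755/0.6375 = 0.432.
Since the desired path is higher order in A, keeping C_A high (PFR or concentrated feed) favours P.

0.432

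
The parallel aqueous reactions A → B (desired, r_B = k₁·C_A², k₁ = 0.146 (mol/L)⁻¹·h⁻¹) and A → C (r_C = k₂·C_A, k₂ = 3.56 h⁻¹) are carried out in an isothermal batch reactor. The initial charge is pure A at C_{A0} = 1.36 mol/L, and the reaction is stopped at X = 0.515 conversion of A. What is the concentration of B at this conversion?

C_A = C_{A0}(1−X) = 0.6596 mol/L.
Along a PFR/batch, dC_C/dC_A = −r_C/(r_B+r_C) = −k₂/(k₂+k₁·C_A).
Integrating from C_{A0} to C_A: C_C = (3.56/0.146)·ln[(3.56+0.146·1.36)/(3.56+0.146·0.660)] = 24.38·ln(3.759/3.656) = 0.6726 mol/L.
Then C_B = (C_{A0}−C_A) − C_C = 0.7004 − 0.6726 = 0.02781 mol/L.

0.0278 mol/L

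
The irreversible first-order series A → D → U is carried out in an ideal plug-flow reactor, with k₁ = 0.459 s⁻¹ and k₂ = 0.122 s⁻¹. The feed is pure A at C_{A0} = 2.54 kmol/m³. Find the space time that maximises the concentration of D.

3.93 s

The intermediate peaks when r₁ = r₂, i.e. k₁e^(−k₁τ) = k₂e^(−k₂τ), giving τ_opt = ln(k₂/k₁)/(k₂−k₁).
= ln(0.122/0.459)/(0.122−0.459) = ln(0.2658)/-0.3370 = -1.325/-0.3370 = 3.93 s.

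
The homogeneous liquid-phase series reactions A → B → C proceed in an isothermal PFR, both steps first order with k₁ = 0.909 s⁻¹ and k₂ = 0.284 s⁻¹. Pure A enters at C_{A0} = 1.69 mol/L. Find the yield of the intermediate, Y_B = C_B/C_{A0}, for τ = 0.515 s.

The intermediate concentration in a first-order A→B→C sequence is C_B = k₁C_{A0}(e^(−k₁τ) − e^(−k₂τ))/(k₂−k₁).
e^(−k₁τ) = e^(−0.909×0.515) = e^(−0.4681) = 0.6262; e^(−k₂τ) = e^(−0.1463) = 0.8639.
C_B = 0.909×1.69/(0.284−0.909) × (0.6262−0.8639) = (-2.458)×(-0.2378) = 0.5844 mol/L.
Y_B = C_B/C_{A0} = 0.5844/1.69 = 0.346.

0.346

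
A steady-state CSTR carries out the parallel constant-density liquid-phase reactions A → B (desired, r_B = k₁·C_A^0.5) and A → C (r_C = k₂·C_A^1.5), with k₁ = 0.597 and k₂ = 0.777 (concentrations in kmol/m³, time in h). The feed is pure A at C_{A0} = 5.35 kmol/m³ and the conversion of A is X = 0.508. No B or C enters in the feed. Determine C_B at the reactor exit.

Exit C_A = C_{A0}(1−X) = 5.35×0.492 = 2.632 kmol/m³.
A CSTR operates uniformly at the exit composition, giving r_B = 0.9686 and r_C = 3.318 (each k·C_A^n at C_A = 2.632).
Fraction of consumed A going to B: r_B/(r_B+r_C) = 0.2259.
C_B = 0.2259·C_{A0}·X = 0.2259×5.35×0.508 = 0.614 kmol/m³.

0.614 kmol/m³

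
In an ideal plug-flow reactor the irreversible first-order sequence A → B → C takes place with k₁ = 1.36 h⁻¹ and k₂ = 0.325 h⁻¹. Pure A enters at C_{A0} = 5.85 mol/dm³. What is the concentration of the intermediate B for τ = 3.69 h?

2.27 mol/dm³

For first-order series with pure A initially, C_B(τ) = k₁C_{A0}/(k₂−k₁)·(e^(−k₁τ) − e^(−k₂τ)).
e^(−k₁τ) = e^(−1.36×3.69) = e^(−5.018) = 0.006615; e^(−k₂τ) = e^(−1.199) = 0.3014.
C_B = 1.36×5.85/(0.325−1.36) × (0.006615−0.3014) = (-7.687)×(-0.2948) = 2.266 mol/dm³.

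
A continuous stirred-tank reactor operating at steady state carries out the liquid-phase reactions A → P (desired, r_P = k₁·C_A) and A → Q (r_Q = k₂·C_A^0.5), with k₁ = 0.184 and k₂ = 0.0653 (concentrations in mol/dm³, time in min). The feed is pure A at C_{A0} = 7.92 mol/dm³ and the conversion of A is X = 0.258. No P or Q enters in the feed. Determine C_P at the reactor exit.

Exit C_A = C_{A0}(1−X) = 7.92×0.742 = 5.877 mol/dm³.
Rates in a CSTR are evaluated at the outlet concentration: r_P = 0.184×5.877 = 1.081, r_Q = 0.0653×5.877^0.5 = 0.1583.
Fraction of consumed A going to P: r_P/(r_P+r_Q) = 0.8723.
C_P = 0.8723·C_{A0}·X = 0.8723×7.92×0.258 = 1.78 mol/dm³.

1.78 mol/dm³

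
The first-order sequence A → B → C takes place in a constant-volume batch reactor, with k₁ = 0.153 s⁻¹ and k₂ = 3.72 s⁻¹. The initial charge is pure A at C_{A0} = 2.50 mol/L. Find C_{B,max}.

For a first-order series the maximum intermediate yield is C_{B,max}/C_{A0} = (k₁/k₂)^[k₂/(k₂−k₁)].
= (0.153/3.72)^(3.72/(3.72−0.153)) = (0.04113)^(1.043) = 0.03587.
C_{B,max} = 0.03587×2.50 = 0.0897 mol/L.

0.0897 mol/L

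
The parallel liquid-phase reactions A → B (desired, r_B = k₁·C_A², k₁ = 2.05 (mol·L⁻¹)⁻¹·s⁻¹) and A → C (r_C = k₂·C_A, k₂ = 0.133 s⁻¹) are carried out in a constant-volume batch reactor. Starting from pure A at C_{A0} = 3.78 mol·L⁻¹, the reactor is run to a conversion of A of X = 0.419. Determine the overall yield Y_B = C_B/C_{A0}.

C_A = C_{A0}(1−X) = 2.196 mol·L⁻¹.
Along a PFR/batch, dC_C/dC_A = −r_C/(r_B+r_C) = −k₂/(k₂+k₁·C_A).
Integrating from C_{A0} to C_A: C_C = (0.133/2.05)·ln[(0.133+2.05·3.78)/(0.133+2.05·2.20)] = 0.06488·ln(7.882/4.635) = 0.03444 mol·L⁻¹.
Then C_B = (C_{A0}−C_A) − C_C = 1.584 − 0.03444 = 1.549 mol·L⁻¹.
Y_B = C_B/C_{A0} = 1.549/3.78 = 0.410.

0.410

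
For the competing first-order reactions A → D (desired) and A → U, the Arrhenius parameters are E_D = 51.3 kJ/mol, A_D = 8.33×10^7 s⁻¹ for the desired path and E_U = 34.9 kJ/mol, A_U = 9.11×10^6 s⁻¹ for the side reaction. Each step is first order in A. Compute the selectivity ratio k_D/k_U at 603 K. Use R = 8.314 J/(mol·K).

0.347

k_D/k_U = (A_D/A_U)·exp[−(E_D−E_U)/(RT)] = (A_D/A_U)·exp[(E_U−E_D)/(RT)].
(E_U−E_D)/(RT) = (34.9−51.3)×10³/(8.314×603) = -16400/5013 = -3.271.
k_D/k_U = (8.33×10^7/9.11×10^6)·exp(-3.271) = 9.144 × 0.03796 = 0.347.
Since E_D > E_U, raising the temperature improves selectivity toward D.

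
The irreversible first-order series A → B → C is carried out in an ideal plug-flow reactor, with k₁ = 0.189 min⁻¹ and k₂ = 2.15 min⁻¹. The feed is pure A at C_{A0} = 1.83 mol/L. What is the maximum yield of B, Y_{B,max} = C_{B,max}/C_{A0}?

Evaluating C_B at τ_opt = ln(k₂/k₁)/(k₂−k₁) gives C_{B,max}/C_{A0} = (k₁/k₂)^[k₂/(k₂−k₁)].
= (0.189/2.15)^(2.15/(2.15−0.189)) = (0.08791)^(1.096) = 0.06954.

0.0695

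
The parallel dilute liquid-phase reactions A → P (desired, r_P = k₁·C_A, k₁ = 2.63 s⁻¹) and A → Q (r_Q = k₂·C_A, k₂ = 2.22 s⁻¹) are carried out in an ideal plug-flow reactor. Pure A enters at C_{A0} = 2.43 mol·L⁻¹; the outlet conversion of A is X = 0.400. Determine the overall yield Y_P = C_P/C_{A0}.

C_A = C_{A0}(1−X) = 1.458 mol·L⁻¹.
Both paths are first order in A, so the instantaneous fraction to P is constant: dC_P/d(−C_A) = k₁/(k₁+k₂) = 0.5423.
C_P = 0.5423·(C_{A0}−C_A) = 0.5423×0.9720 = 0.527 mol·L⁻¹.
Y_P = C_P/C_{A0} = 0.5271/2.43 = 0.217.

0.217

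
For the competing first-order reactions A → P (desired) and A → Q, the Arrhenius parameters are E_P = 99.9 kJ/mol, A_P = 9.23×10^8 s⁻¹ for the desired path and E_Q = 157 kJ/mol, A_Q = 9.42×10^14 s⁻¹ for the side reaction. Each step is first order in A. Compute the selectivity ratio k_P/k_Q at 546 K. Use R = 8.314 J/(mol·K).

With equal orders, S_{P/Q} = k_P/k_Q = (A_P/A_Q)·exp[(E_Q−E_P)/(RT)].
(E_Q−E_P)/(RT) = (157−99.9)×10³/(8.314×546) = 57100/4539 = 12.58.
k_P/k_Q = (9.23×10^8/9.42×10^14)·exp(12.58) = 9.798×10^-7 × 2.903×10^5 = 0.284.
Since E_P < E_Q, lowering the temperature improves selectivity toward P.

0.284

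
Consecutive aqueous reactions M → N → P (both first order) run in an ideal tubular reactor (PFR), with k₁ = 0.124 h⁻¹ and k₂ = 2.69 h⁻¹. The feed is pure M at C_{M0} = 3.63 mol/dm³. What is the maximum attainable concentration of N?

Evaluating C_N at τ_opt = ln(k₂/k₁)/(k₂−k₁) gives C_{N,max}/C_{M0} = (k₁/k₂)^[k₂/(k₂−k₁)].
= (0.124/2.69)^(2.69/(2.69−0.124)) = (0.04610)^(1.048) = 0.03973.
C_{N,max} = 0.03973×3.63 = 0.144 mol/dm³.

0.144 mol/dm³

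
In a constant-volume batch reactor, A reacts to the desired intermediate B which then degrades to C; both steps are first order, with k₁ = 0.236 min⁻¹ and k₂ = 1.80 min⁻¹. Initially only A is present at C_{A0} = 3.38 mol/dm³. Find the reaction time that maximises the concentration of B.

The intermediate peaks when r₁ = r₂, i.e. k₁e^(−k₁t) = k₂e^(−k₂t), giving t_opt = ln(k₂/k₁)/(k₂−k₁).
= ln(1.80/0.236)/(1.80−0.236) = ln(7.627)/1.564 = 2.032/1.564 = 1.30 min.

1.30 min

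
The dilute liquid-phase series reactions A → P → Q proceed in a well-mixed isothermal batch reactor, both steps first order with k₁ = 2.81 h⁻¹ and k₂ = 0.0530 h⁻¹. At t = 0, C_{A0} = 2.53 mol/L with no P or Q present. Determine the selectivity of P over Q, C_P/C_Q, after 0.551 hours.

54.5

Solving the coupled first-order balances gives C_P(t) = [k₁/(k₂−k₁)]·C_{A0}·(e^(−k₁t) − e^(−k₂t)).
e^(−k₁t) = e^(−2.81×0.551) = e^(−1.548) = 0.2126; e^(−k₂t) = e^(−0.02920) = 0.9712.
C_P = 2.81×2.53/(0.0530−2.81) × (0.2126−0.9712) = (-2.579)×(-0.7586) = 1.956 mol/L.
C_A = C_{A0}e^(−k₁t) = 0.5379 mol/L, so C_Q = C_{A0}−C_A−C_P = 0.03592 mol/L; C_P/C_Q = 54.5.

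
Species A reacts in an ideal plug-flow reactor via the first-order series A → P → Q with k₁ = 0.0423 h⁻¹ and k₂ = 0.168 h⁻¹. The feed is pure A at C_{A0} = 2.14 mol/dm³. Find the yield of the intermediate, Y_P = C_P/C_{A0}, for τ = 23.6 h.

The intermediate concentration in a first-order A→B→C sequence is C_P = k₁C_{A0}(e^(−k₁τ) − e^(−k₂τ))/(k₂−k₁).
e^(−k₁τ) = e^(−0.0423×23.6) = e^(−0.9983) = 0.3685; e^(−k₂τ) = e^(−3.965) = 0.01897.
C_P = 0.0423×2.14/(0.168−0.0423) × (0.3685−0.01897) = 0.7201×0.3495 = 0.2517 mol/dm³.
Y_P = C_P/C_{A0} = 0.2517/2.14 = 0.118.

0.118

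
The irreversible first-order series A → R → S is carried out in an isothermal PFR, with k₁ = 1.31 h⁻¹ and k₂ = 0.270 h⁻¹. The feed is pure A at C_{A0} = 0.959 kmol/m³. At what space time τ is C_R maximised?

Setting dC_R/dτ = 0 gives τ_opt = ln(k₂/k₁)/(k₂−k₁).
= ln(0.270/1.31)/(0.270−1.31) = ln(0.2061)/-1.040 = -1.579/-1.040 = 1.52 h.

1.52 h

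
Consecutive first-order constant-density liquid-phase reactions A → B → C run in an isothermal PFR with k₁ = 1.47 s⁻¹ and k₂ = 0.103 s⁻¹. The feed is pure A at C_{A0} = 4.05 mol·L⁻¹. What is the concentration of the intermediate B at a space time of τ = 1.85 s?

The intermediate concentration in a first-order A→B→C sequence is C_B = k₁C_{A0}(e^(−k₁τ) − e^(−k₂τ))/(k₂−k₁).
e^(−k₁τ) = e^(−1.47×1.85) = e^(−2.720) = 0.06591; e^(−k₂τ) = e^(−0.1905) = 0.8265.
C_B = 1.47×4.05/(0.103−1.47) × (0.06591−0.8265) = (-4.355)×(-0.7606) = 3.313 mol·L⁻¹.

3.31 mol·L⁻¹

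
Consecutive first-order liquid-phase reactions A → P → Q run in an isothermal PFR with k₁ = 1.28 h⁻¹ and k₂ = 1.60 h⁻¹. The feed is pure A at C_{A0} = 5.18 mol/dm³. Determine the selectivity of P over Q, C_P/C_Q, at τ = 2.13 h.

0.161

For first-order series with pure A initially, C_P(τ) = k₁C_{A0}/(k₂−k₁)·(e^(−k₁τ) − e^(−k₂τ)).
e^(−k₁τ) = e^(−1.28×2.13) = e^(−2.726) = 0.06545; e^(−k₂τ) = e^(−3.408) = 0.03311.
C_P = 1.28×5.18/(1.60−1.28) × (0.06545−0.03311) = 20.72×0.03235 = 0.6702 mol/dm³.
C_A = C_{A0}e^(−k₁τ) = 0.3391 mol/dm³, so C_Q = C_{A0}−C_A−C_P = 4.171 mol/dm³; C_P/C_Q = 0.161.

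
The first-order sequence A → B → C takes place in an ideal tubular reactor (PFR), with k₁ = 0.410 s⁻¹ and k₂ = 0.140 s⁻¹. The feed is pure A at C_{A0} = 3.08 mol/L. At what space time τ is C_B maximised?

3.98 s

Setting dC_B/dτ = 0 gives τ_opt = ln(k₂/k₁)/(k₂−k₁).
= ln(0.140/0.410)/(0.140−0.410) = ln(0.3415)/-0.2700 = -1.075/-0.2700 = 3.98 s.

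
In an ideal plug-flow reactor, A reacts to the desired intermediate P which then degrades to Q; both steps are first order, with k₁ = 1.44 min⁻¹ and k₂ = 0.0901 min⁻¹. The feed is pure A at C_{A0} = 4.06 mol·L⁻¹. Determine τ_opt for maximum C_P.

For first-order series the maximum of C_P occurs at τ_opt = ln(k₂/k₁)/(k₂−k₁).
= ln(0.0901/1.44)/(0.0901−1.44) = ln(0.06257)/-1.350 = -2.771/-1.350 = 2.05 min.

2.05 min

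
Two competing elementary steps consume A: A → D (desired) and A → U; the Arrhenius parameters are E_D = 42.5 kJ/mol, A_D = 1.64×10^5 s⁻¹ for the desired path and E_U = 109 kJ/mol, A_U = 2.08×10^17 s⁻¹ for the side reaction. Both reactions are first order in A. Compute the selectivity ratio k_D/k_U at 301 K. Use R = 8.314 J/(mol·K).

0.274

k_D/k_U = (A_D/A_U)·exp[−(E_D−E_U)/(RT)] = (A_D/A_U)·exp[(E_U−E_D)/(RT)].
(E_U−E_D)/(RT) = (109−42.5)×10³/(8.314×301) = 66500/2503 = 26.57.
k_D/k_U = (1.64×10^5/2.08×10^17)·exp(26.57) = 7.885×10^-13 × 3.472×10^11 = 0.274.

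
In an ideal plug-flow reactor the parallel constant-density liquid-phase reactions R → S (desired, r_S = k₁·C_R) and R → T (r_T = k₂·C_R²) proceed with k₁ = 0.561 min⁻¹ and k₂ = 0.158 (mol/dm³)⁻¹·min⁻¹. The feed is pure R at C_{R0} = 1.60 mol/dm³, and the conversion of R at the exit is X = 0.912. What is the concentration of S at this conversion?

C_R = C_{R0}(1−X) = 0.1408 mol/dm³.
Along a PFR/batch, dC_S/dC_R = −r_S/(r_S+r_T) = −k₁/(k₁+k₂·C_R).
Integrating from C_{R0} to C_R: C_S = (0.561/0.158)·ln[(0.561+0.158·1.60)/(0.561+0.158·0.141)] = 3.551·ln(0.8138/0.5832) = 1.183 mol/dm³.

1.18 mol/dm³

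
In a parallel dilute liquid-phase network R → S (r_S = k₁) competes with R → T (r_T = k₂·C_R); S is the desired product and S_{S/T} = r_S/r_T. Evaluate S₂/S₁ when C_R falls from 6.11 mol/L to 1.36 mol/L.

S_{S/T} = (k₁/k₂)·C_R⁻¹, so S₂/S₁ = (C_{R,2}/C_{R,1})⁻¹.
= 6.11/1.36 = 4.49.

4.49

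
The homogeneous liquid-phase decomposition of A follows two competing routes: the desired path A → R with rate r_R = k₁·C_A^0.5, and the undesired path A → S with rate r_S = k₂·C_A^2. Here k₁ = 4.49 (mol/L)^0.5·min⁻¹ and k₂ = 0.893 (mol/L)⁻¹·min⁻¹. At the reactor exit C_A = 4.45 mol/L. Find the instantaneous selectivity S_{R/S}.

0.536

S_{R/S} = r_R/r_S = (k₁·C_A^0.5)/(k₂·C_A^2) = (k₁/k₂)·C_A^-1.5.
= (4.49×4.450^0.5) / (0.893×4.450^2) = 9.472/17.68 = 0.536.
The undesired path is higher order in A, so low C_A (CSTR or dilute feed) favours R.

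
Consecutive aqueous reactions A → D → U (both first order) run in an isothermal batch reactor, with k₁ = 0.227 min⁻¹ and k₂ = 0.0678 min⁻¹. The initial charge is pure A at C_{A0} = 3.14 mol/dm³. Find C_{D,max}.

1.88 mol/dm³

At the optimum, C_{D,max}/C_{A0} = (k₁/k₂)^[k₂/(k₂−k₁)].
= (0.227/0.0678)^(0.0678/(0.0678−0.227)) = (3.348)^(-0.4259) = 0.5977.
C_{D,max} = 0.5977×3.14 = 1.88 mol/dm³.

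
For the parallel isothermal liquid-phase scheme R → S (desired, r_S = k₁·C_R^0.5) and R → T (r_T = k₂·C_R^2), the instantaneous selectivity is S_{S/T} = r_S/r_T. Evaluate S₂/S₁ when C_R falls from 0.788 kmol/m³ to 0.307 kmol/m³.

4.11

S_{S/T} = (k₁/k₂)·C_R^-1.5, so S₂/S₁ = (C_{R,2}/C_{R,1})^-1.5.
= (0.307/0.788)^(-1.5) = (0.3896)^(-1.5) = 4.11.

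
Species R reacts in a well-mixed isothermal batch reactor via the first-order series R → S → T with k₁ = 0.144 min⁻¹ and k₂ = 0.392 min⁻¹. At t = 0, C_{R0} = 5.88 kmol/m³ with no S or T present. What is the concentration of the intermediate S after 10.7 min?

Solving the coupled first-order balances gives C_S(t) = [k₁/(k₂−k₁)]·C_{R0}·(e^(−k₁t) − e^(−k₂t)).
e^(−k₁t) = e^(−0.144×10.7) = e^(−1.541) = 0.2142; e^(−k₂t) = e^(−4.194) = 0.01508.
C_S = 0.144×5.88/(0.392−0.144) × (0.2142−0.01508) = 3.414×0.1991 = 0.6799 kmol/m³.

0.680 kmol/m³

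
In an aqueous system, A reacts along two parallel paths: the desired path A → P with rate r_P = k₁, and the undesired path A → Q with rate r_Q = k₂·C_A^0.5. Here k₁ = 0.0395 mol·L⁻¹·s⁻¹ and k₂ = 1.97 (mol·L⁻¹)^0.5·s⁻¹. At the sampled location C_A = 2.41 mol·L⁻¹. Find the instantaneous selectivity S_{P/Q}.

0.0129

S_{P/Q} = r_P/r_Q = (k₁)/(k₂·C_A^0.5) = (k₁/k₂)·C_A^-0.5.
= (0.0395) / (1.97×2.410^0.5) = 0.03950/3.058 = 0.0129.
The undesired path is higher order in A, so low C_A (CSTR or dilute feed) favours P.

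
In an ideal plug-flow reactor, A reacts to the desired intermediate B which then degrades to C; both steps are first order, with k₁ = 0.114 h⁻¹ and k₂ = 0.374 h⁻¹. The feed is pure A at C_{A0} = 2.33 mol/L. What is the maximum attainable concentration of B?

Evaluating C_B at τ_opt = ln(k₂/k₁)/(k₂−k₁) gives C_{B,max}/C_{A0} = (k₁/k₂)^[k₂/(k₂−k₁)].
= (0.114/0.374)^(0.374/(0.374−0.114)) = (0.3048)^(1.438) = 0.1811.
C_{B,max} = 0.1811×2.33 = 0.422 mol/L.

0.422 mol/L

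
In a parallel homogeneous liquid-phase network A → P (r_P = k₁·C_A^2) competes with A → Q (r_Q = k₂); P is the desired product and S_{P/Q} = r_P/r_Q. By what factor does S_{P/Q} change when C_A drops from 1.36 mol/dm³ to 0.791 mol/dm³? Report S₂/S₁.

0.338

S_{P/Q} = (k₁/k₂)·C_A^2, so S₂/S₁ = (C_{A,2}/C_{A,1})^2.
= (0.791/1.36)^2 = (0.5816)^2 = 0.338.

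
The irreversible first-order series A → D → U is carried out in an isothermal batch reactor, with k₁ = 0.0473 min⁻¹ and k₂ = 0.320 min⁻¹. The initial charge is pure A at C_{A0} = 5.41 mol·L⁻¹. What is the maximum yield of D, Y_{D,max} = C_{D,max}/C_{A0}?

0.106

For a first-order series the maximum intermediate yield is C_{D,max}/C_{A0} = (k₁/k₂)^[k₂/(k₂−k₁)].
= (0.0473/0.320)^(0.320/(0.320−0.0473)) = (0.1478)^(1.173) = 0.1061.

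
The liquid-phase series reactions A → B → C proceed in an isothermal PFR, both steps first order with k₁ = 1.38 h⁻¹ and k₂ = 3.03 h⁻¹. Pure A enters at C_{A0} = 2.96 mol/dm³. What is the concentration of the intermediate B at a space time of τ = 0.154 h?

The intermediate concentration in a first-order A→B→C sequence is C_B = k₁C_{A0}(e^(−k₁τ) − e^(−k₂τ))/(k₂−k₁).
e^(−k₁τ) = e^(−1.38×0.154) = e^(−0.2125) = 0.8085; e^(−k₂τ) = e^(−0.4666) = 0.6271.
C_B = 1.38×2.96/(3.03−1.38) × (0.8085−0.6271) = 2.476×0.1814 = 0.4491 mol/dm³.

0.449 mol/dm³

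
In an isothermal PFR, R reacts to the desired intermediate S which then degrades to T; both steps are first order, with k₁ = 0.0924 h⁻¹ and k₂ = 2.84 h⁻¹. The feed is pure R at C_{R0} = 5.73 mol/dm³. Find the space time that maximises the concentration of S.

For first-order series the maximum of C_S occurs at τ_opt = ln(k₂/k₁)/(k₂−k₁).
= ln(2.84/0.0924)/(2.84−0.0924) = ln(30.74)/2.748 = 3.425/2.748 = 1.25 h.

1.25 h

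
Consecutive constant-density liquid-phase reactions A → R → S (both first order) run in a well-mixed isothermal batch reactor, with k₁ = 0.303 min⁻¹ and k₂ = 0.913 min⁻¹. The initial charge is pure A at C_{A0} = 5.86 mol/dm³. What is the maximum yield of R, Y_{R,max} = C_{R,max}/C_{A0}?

0.192

For a first-order series the maximum intermediate yield is C_{R,max}/C_{A0} = (k₁/k₂)^[k₂/(k₂−k₁)].
= (0.303/0.913)^(0.913/(0.913−0.303)) = (0.3319)^(1.497) = 0.1919.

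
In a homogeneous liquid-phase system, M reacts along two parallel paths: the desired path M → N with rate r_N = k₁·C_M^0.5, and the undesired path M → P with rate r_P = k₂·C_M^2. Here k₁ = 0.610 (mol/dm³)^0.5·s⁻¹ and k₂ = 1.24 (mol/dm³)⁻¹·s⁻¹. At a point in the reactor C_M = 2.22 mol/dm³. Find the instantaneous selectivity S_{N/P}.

0.149

S_{N/P} = r_N/r_P = (k₁·C_M^0.5)/(k₂·C_M^2) = (k₁/k₂)·C_M^-1.5.
= (0.610×2.220^0.5) / (1.24×2.220^2) = 0.9089/6.111 = 0.149.
The undesired path is higher order in M, so low C_M (CSTR or dilute feed) favours N.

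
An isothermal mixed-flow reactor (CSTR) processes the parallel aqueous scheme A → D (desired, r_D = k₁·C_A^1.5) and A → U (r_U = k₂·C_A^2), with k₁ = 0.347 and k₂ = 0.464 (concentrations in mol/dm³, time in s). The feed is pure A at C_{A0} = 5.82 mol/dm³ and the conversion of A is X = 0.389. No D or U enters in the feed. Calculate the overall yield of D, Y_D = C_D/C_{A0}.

Exit C_A = C_{A0}(1−X) = 5.82×0.611 = 3.556 mol/dm³.
A CSTR operates uniformly at the exit composition, giving r_D = 2.327 and r_U = 5.867 (each k·C_A^n at C_A = 3.556).
Fraction of consumed A going to D: r_D/(r_D+r_U) = 0.2840.
C_D = 0.2840·C_{A0}·X = 0.2840×5.82×0.389 = 0.643 mol/dm³; Y_D = C_D/C_{A0} = 0.110.

0.110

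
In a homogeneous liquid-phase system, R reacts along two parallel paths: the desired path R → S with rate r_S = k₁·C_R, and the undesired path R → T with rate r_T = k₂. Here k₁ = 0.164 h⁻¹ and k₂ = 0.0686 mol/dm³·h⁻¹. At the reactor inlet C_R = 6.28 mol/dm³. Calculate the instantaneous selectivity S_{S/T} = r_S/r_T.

S_{S/T} = r_S/r_T = (k₁·C_R)/(k₂) = (k₁/k₂)·C_R.
= (0.164×6.280) / (0.0686) = 1.030/0.06860 = 15.0.
Since the desired path is higher order in R, keeping C_R high (PFR or concentrated feed) favours S.

15.0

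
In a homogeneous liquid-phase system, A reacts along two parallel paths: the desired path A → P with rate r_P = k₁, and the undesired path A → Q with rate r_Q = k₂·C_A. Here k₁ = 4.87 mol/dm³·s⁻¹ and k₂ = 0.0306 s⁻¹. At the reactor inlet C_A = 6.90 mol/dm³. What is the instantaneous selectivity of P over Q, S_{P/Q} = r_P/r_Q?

23.1

S_{P/Q} = r_P/r_Q = (k₁)/(k₂·C_A) = (k₁/k₂)·C_A⁻¹.
= (4.87) / (0.0306×6.900) = 4.870/0.2111 = 23.1.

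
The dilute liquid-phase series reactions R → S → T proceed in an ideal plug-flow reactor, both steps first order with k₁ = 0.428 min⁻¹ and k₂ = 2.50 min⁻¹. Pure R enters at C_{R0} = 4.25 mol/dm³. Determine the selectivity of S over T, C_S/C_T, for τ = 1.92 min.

Solving the coupled first-order balances gives C_S(τ) = [k₁/(k₂−k₁)]·C_{R0}·(e^(−k₁τ) − e^(−k₂τ)).
e^(−k₁τ) = e^(−0.428×1.92) = e^(−0.8218) = 0.4397; e^(−k₂τ) = e^(−4.800) = 0.008230.
C_S = 0.428×4.25/(2.50−0.428) × (0.4397−0.008230) = 0.8779×0.4314 = 0.3787 mol/dm³.
C_R = C_{R0}e^(−k₁τ) = 1.869 mol/dm³, so C_T = C_{R0}−C_R−C_S = 2.003 mol/dm³; C_S/C_T = 0.189.

0.189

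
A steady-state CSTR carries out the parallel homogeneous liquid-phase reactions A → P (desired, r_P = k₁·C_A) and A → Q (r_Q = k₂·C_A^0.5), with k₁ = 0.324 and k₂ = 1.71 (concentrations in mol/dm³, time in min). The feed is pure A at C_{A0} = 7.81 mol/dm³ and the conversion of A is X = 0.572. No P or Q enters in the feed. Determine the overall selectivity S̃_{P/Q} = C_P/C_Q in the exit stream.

0.346

Exit C_A = C_{A0}(1−X) = 7.81×0.428 = 3.343 mol/dm³.
In a CSTR the entire volume is at exit conditions, so r_P = 0.324×3.343 = 1.083 and r_Q = 1.71×3.343^0.5 = 3.126.
Overall selectivity = C_P/C_Q = r_Pτ/(r_Qτ) = r_P/r_Q = 0.346.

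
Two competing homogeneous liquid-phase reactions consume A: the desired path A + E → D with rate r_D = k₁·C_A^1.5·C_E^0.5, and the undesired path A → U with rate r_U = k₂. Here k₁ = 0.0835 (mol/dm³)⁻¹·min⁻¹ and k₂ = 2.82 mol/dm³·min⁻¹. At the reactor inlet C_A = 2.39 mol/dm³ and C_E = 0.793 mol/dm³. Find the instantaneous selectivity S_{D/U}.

S_{D/U} = r_D/r_U = (k₁·C_A^1.5·C_E^0.5)/(k₂) = (k₁/k₂)·C_A^1.5·C_E^0.5.
= (0.0835×2.390^1.5×0.7930^0.5) / (2.82) = 0.2747/2.820 = 0.0974.
Since the desired path is higher order in A, keeping C_A high (PFR or concentrated feed) favours D.

0.0974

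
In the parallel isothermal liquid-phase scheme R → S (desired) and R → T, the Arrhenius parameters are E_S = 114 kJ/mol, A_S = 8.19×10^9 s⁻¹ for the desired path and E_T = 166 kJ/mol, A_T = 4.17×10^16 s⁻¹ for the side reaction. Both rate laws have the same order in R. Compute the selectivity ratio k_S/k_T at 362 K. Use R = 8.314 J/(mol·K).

6.26

Since both paths have the same order in R, the concentration cancels and S_{S/T} = k_S/k_T = (A_S/A_T)·exp[(E_T−E_S)/(RT)].
(E_T−E_S)/(RT) = (166−114)×10³/(8.314×362) = 52000/3010 = 17.28.
k_S/k_T = (8.19×10^9/4.17×10^16)·exp(17.28) = 1.964×10^-7 × 3.189×10^7 = 6.26.
Since E_S < E_T, lowering the temperature improves selectivity toward S.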